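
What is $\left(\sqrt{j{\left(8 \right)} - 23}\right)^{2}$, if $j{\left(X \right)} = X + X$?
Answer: $-7$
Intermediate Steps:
$j{\left(X \right)} = 2 X$
$\left(\sqrt{j{\left(8 \right)} - 23}\right)^{2} = \left(\sqrt{2 \cdot 8 - 23}\right)^{2} = \left(\sqrt{16 - 23}\right)^{2} = \left(\sqrt{-7}\right)^{2} = \left(i \sqrt{7}\right)^{2} = -7$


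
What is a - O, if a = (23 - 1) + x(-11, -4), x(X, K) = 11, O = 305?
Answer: -272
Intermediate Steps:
a = 33 (a = (23 - 1) + 11 = 22 + 11 = 33)
a - O = 33 - 1*305 = 33 - 305 = -272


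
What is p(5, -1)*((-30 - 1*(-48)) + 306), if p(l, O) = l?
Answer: 1620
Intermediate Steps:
p(5, -1)*((-30 - 1*(-48)) + 306) = 5*((-30 - 1*(-48)) + 306) = 5*((-30 + 48) + 306) = 5*(18 + 306) = 5*324 = 1620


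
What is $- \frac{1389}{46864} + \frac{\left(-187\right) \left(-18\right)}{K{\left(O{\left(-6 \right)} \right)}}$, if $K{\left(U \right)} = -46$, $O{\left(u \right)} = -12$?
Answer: $- \frac{78904059}{1077872} \approx -73.203$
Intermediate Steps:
$- \frac{1389}{46864} + \frac{\left(-187\right) \left(-18\right)}{K{\left(O{\left(-6 \right)} \right)}} = - \frac{1389}{46864} + \frac{\left(-187\right) \left(-18\right)}{-46} = \left(-1389\right) \frac{1}{46864} + 3366 \left(- \frac{1}{46}\right) = - \frac{1389}{46864} - \frac{1683}{23} = - \frac{78904059}{1077872}$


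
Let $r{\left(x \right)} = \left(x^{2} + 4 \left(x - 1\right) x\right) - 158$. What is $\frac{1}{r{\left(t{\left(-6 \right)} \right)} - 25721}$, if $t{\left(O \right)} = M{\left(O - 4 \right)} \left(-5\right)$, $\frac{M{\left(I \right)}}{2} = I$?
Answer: $\frac{1}{23721} \approx 4.2157 \cdot 10^{-5}$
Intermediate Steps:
$M{\left(I \right)} = 2 I$
$t{\left(O \right)} = 40 - 10 O$ ($t{\left(O \right)} = 2 \left(O - 4\right) \left(-5\right) = 2 \left(-4 + O\right) \left(-5\right) = \left(-8 + 2 O\right) \left(-5\right) = 40 - 10 O$)
$r{\left(x \right)} = -158 + x^{2} + x \left(-4 + 4 x\right)$ ($r{\left(x \right)} = \left(x^{2} + 4 \left(-1 + x\right) x\right) - 158 = \left(x^{2} + \left(-4 + 4 x\right) x\right) - 158 = \left(x^{2} + x \left(-4 + 4 x\right)\right) - 158 = -158 + x^{2} + x \left(-4 + 4 x\right)$)
$\frac{1}{r{\left(t{\left(-6 \right)} \right)} - 25721} = \frac{1}{\left(-158 - 4 \left(40 - -60\right) + 5 \left(40 - -60\right)^{2}\right) - 25721} = \frac{1}{\left(-158 - 4 \left(40 + 60\right) + 5 \left(40 + 60\right)^{2}\right) - 25721} = \frac{1}{\left(-158 - 400 + 5 \cdot 100^{2}\right) - 25721} = \frac{1}{\left(-158 - 400 + 5 \cdot 10000\right) - 25721} = \frac{1}{\left(-158 - 400 + 50000\right) - 25721} = \frac{1}{49442 - 25721} = \frac{1}{23721}$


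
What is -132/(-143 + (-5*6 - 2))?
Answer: 132/175 ≈ 0.75429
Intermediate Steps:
-132/(-143 + (-5*6 - 2)) = -132/(-143 + (-30 - 2)) = -132/(-143 - 32) = -132/(-175) = -1/175*(-132) = 132/175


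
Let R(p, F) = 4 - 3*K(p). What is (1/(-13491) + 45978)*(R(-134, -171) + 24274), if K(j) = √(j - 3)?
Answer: 15059381124766/13491 - 620289197*I*√137/4497 ≈ 1.1163e+9 - 1.6145e+6*I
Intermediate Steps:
K(j) = √(-3 + j)
R(p, F) = 4 - 3*√(-3 + p)
(1/(-13491) + 45978)*(R(-134, -171) + 24274) = (1/(-13491) + 45978)*((4 - 3*√(-3 - 134)) + 24274) = (-1/13491 + 45978)*((4 - 3*I*√137) + 24274) = 620289197*((4 - 3*I*√137) + 24274)/13491 = 620289197*(24278 - 3*I*√137)/13491 = 15059381124766/13491 - 620289197*I*√137/4497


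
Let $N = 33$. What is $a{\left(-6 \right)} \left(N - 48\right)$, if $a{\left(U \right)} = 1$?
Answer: $-15$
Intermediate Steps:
$a{\left(-6 \right)} \left(N - 48\right) = 1 \left(33 - 48\right) = 1 \left(-15\right) = -15$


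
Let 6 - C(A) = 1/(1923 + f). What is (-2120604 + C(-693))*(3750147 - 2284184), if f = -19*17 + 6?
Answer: -4992601440099607/1606 ≈ -3.1087e+12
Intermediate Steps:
f = -317 (f = -323 + 6 = -317)
C(A) = 9635/1606 (C(A) = 6 - 1/(1923 - 317) = 6 - 1/1606 = 9635/1606)
(-2120604 + C(-693))*(3750147 - 2284184) = (-2120604 + 9635/1606)*(3750147 - 2284184) = -3405680389/1606*1465963 = -4992601440099607/1606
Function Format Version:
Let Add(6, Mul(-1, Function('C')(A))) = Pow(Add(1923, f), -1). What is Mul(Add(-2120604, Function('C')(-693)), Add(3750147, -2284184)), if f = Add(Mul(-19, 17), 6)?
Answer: Rational(-4992601440099607, 1606) ≈ -3.1087e+12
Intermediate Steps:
f = -317 (f = Add(-323, 6) = -317)
Function('C')(A) = Rational(9635, 1606) (Function('C')(A) = Add(6, Mul(-1, Pow(Add(1923, -317), -1))) = Add(6, Mul(-1, Pow(1606, -1))) = Add(6, Mul(-1, Rational(1, 1606))) = Add(6, Rational(-1, 1606)) = Rational(9635, 1606))
Mul(Add(-2120604, Function('C')(-693)), Add(3750147, -2284184)) = Mul(Add(-2120604, Rational(9635, 1606)), Add(3750147, -2284184)) = Mul(Rational(-3405680389, 1606), 1465963) = Rational(-4992601440099607, 1606)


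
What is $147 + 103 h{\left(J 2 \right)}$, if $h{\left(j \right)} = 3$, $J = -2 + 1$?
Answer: $456$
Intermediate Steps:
$J = -1$
$147 + 103 h{\left(J 2 \right)} = 147 + 103 \cdot 3 = 147 + 309 = 456$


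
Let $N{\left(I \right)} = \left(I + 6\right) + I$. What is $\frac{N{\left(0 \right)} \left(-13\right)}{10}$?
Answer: $- \frac{39}{5} \approx -7.8$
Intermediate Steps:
$N{\left(I \right)} = 6 + 2 I$ ($N{\left(I \right)} = \left(6 + I\right) + I = 6 + 2 I$)
$\frac{N{\left(0 \right)} \left(-13\right)}{10} = \frac{\left(6 + 2 \cdot 0\right) \left(-13\right)}{10} = \left(6 + 0\right) \left(-13\right) \frac{1}{10} = 6 \left(-13\right) \frac{1}{10} = \left(-78\right) \frac{1}{10} = - \frac{39}{5}$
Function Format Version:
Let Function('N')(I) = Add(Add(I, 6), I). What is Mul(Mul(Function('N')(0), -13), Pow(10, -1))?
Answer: Rational(-39, 5) ≈ -7.8000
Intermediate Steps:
Function('N')(I) = Add(6, Mul(2, I)) (Function('N')(I) = Add(Add(6, I), I) = Add(6, Mul(2, I)))
Mul(Mul(Function('N')(0), -13), Pow(10, -1)) = Mul(Mul(Add(6, Mul(2, 0)), -13), Pow(10, -1)) = Mul(Mul(Add(6, 0), -13), Rational(1, 10)) = Mul(Mul(6, -13), Rational(1, 10)) = Mul(-78, Rational(1, 10)) = Rational(-39, 5)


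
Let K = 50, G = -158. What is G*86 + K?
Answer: -13538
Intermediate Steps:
G*86 + K = -158*86 + 50 = -13588 + 50 = -13538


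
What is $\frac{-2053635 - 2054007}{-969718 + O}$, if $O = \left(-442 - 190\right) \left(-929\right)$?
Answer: $\frac{684607}{63765} \approx 10.736$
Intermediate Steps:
$O = 587128$ ($O = \left(-632\right) \left(-929\right) = 587128$)
$\frac{-2053635 - 2054007}{-969718 + O} = \frac{-2053635 - 2054007}{-969718 + 587128} = - \frac{4107642}{-382590} = \left(-4107642\right) \left(- \frac{1}{382590}\right) = \frac{684607}{63765}$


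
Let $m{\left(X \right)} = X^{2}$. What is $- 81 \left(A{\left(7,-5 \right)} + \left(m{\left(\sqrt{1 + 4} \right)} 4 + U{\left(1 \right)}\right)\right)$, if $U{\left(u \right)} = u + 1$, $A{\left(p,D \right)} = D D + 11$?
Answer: $-4698$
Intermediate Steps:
$A{\left(p,D \right)} = 11 + D^{2}$ ($A{\left(p,D \right)} = D^{2} + 11 = 11 + D^{2}$)
$U{\left(u \right)} = 1 + u$
$- 81 \left(A{\left(7,-5 \right)} + \left(m{\left(\sqrt{1 + 4} \right)} 4 + U{\left(1 \right)}\right)\right) = - 81 \left(\left(11 + \left(-5\right)^{2}\right) + \left(\left(\sqrt{1 + 4}\right)^{2} \cdot 4 + \left(1 + 1\right)\right)\right) = - 81 \left(\left(11 + 25\right) + \left(\left(\sqrt{5}\right)^{2} \cdot 4 + 2\right)\right) = - 81 \left(36 + \left(5 \cdot 4 + 2\right)\right) = - 81 \left(36 + \left(20 + 2\right)\right) = - 81 \left(36 + 22\right) = \left(-81\right) 58 = -4698$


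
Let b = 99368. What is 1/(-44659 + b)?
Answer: 1/54709 ≈ 1.8279e-5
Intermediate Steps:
1/(-44659 + b) = 1/(-44659 + 99368) = 1/54709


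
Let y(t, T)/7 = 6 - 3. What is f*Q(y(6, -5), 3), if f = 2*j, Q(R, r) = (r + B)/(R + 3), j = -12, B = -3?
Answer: 0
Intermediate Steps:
y(t, T) = 21 (y(t, T) = 7*(6 - 3) = 7*3 = 21)
Q(R, r) = (-3 + r)/(3 + R) (Q(R, r) = (r - 3)/(R + 3) = (-3 + r)/(3 + R))
f = -24 (f = 2*(-12) = -24)
f*Q(y(6, -5), 3) = -24*(-3 + 3)/(3 + 21) = -24*0/24 = -0 = -24*0 = 0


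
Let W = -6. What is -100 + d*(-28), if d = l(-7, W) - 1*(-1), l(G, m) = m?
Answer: 40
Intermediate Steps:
d = -5 (d = -6 - 1*(-1) = -6 + 1 = -5)
-100 + d*(-28) = -100 - 5*(-28) = -100 + 140 = 40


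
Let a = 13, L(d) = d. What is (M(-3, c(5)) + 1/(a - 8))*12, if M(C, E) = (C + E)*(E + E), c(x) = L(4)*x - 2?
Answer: 32412/5 ≈ 6482.4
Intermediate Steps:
c(x) = -2 + 4*x (c(x) = 4*x - 2 = -2 + 4*x)
M(C, E) = 2*E*(C + E) (M(C, E) = (C + E)*(2*E) = 2*E*(C + E))
(M(-3, c(5)) + 1/(a - 8))*12 = (2*(-2 + 4*5)*(-3 + (-2 + 4*5)) + 1/(13 - 8))*12 = (2*(-2 + 20)*(-3 + (-2 + 20)) + 1/5)*12 = (2*18*(-3 + 18) + ⅕)*12 = (2*18*15 + ⅕)*12 = (540 + ⅕)*12 = (2701/5)*12 = 32412/5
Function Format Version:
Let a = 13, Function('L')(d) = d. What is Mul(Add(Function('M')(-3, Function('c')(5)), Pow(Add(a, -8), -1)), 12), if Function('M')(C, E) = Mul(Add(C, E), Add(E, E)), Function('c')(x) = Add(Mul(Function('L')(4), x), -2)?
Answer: Rational(32412, 5) ≈ 6482.4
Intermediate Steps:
Function('c')(x) = Add(-2, Mul(4, x)) (Function('c')(x) = Add(Mul(4, x), -2) = Add(-2, Mul(4, x)))
Function('M')(C, E) = Mul(2, E, Add(C, E)) (Function('M')(C, E) = Mul(Add(C, E), Mul(2, E)) = Mul(2, E, Add(C, E)))
Mul(Add(Function('M')(-3, Function('c')(5)), Pow(Add(a, -8), -1)), 12) = Mul(Add(Mul(2, Add(-2, Mul(4, 5)), Add(-3, Add(-2, Mul(4, 5)))), Pow(Add(13, -8), -1)), 12) = Mul(Add(Mul(2, Add(-2, 20), Add(-3, Add(-2, 20))), Pow(5, -1)), 12) = Mul(Add(Mul(2, 18, Add(-3, 18)), Rational(1, 5)), 12) = Mul(Add(Mul(2, 18, 15), Rational(1, 5)), 12) = Mul(Add(540, Rational(1, 5)), 12) = Mul(Rational(2701, 5), 12) = Rational(32412, 5)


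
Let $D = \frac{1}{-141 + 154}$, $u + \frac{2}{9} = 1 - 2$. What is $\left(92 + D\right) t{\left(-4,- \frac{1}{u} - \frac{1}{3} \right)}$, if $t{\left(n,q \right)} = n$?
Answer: $- \frac{4788}{13} \approx -368.31$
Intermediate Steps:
$u = - \frac{11}{9}$ ($u = - \frac{2}{9} + \left(1 - 2\right) = - \frac{2}{9} - 1 = - \frac{11}{9} \approx -1.2222$)
$D = \frac{1}{13} \approx 0.076923$
$\left(92 + D\right) t{\left(-4,- \frac{1}{u} - \frac{1}{3} \right)} = \left(92 + \frac{1}{13}\right) \left(-4\right) = \frac{1197}{13} \left(-4\right) = - \frac{4788}{13}$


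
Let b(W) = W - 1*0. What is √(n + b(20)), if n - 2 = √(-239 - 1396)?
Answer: √(22 + I*√1635) ≈ 5.8324 + 3.4665*I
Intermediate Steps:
n = 2 + I*√1635 (n = 2 + √(-239 - 1396) = 2 + √(-1635) = 2 + I*√1635 ≈ 2.0 + 40.435*I)
b(W) = W (b(W) = W + 0 = W)
√(n + b(20)) = √((2 + I*√1635) + 20) = √(22 + I*√1635)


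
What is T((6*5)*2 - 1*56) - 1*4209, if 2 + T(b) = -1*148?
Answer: -4359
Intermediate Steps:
T(b) = -150 (T(b) = -2 - 1*148 = -2 - 148 = -150)
T((6*5)*2 - 1*56) - 1*4209 = -150 - 1*4209 = -150 - 4209 = -4359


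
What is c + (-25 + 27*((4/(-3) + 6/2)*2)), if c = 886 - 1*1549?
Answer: -598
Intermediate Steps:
c = -663 (c = 886 - 1549 = -663)
c + (-25 + 27*((4/(-3) + 6/2)*2)) = -663 + (-25 + 27*((4/(-3) + 6/2)*2)) = -663 + (-25 + 27*((4*(-⅓) + 6*(½))*2)) = -663 + (-25 + 27*((-4/3 + 3)*2)) = -663 + (-25 + 27*((5/3)*2)) = -663 + (-25 + 27*(10/3)) = -663 + (-25 + 90) = -663 + 65 = -598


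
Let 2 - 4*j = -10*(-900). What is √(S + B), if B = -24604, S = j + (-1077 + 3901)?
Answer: I*√96118/2 ≈ 155.01*I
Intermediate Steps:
j = -4499/2 (j = ½ - (-5)*(-900)/2 = ½ - ¼*9000 = ½ - 2250 = -4499/2 ≈ -2249.5)
S = 1149/2 (S = -4499/2 + (-1077 + 3901) = -4499/2 + 2824 = 1149/2 ≈ 574.50)
√(S + B) = √(1149/2 - 24604) = √(-48059/2) = I*√96118/2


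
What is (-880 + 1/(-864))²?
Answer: 578088023041/746496 ≈ 7.7440e+5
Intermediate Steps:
(-880 + 1/(-864))² = (-880 - 1/864)² = (-760321/864)² = 578088023041/746496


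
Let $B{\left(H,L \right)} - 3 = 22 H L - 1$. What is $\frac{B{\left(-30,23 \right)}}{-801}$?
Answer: $\frac{15178}{801} \approx 18.949$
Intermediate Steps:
$B{\left(H,L \right)} = 2 + 22 H L$ ($B{\left(H,L \right)} = 3 + \left(22 H L - 1\right) = 3 + \left(-1 + 22 H L\right) = 2 + 22 H L$)
$\frac{B{\left(-30,23 \right)}}{-801} = \frac{2 + 22 \left(-30\right) 23}{-801} = \left(2 - 15180\right) \left(- \frac{1}{801}\right) = \left(-15178\right) \left(- \frac{1}{801}\right) = \frac{15178}{801}$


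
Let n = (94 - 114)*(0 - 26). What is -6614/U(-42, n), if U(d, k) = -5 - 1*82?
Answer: 6614/87 ≈ 76.023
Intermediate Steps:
n = 520 (n = -20*(-26) = 520)
U(d, k) = -87 (U(d, k) = -5 - 82 = -87)
-6614/U(-42, n) = -6614/(-87) = -6614*(-1/87) = 6614/87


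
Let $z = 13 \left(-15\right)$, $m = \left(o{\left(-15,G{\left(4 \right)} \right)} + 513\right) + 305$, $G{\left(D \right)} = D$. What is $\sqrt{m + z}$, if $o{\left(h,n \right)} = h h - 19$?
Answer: $\sqrt{829} \approx 28.792$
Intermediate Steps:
$o{\left(h,n \right)} = -19 + h^{2}$ ($o{\left(h,n \right)} = h^{2} - 19 = -19 + h^{2}$)
$m = 1024$ ($m = \left(\left(-19 + \left(-15\right)^{2}\right) + 513\right) + 305 = \left(\left(-19 + 225\right) + 513\right) + 305 = \left(206 + 513\right) + 305 = 719 + 305 = 1024$)
$z = -195$
$\sqrt{m + z} = \sqrt{1024 - 195} = \sqrt{829}$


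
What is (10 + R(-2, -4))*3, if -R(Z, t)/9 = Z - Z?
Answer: 30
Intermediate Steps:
R(Z, t) = 0 (R(Z, t) = -9*(Z - Z) = -9*0 = 0)
(10 + R(-2, -4))*3 = (10 + 0)*3 = 10*3 = 30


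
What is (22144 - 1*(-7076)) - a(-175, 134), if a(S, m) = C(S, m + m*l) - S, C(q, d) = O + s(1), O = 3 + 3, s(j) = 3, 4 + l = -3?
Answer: 29036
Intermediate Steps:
l = -7 (l = -4 - 3 = -7)
O = 6
C(q, d) = 9 (C(q, d) = 6 + 3 = 9)
a(S, m) = 9 - S
(22144 - 1*(-7076)) - a(-175, 134) = (22144 - 1*(-7076)) - (9 - 1*(-175)) = (22144 + 7076) - (9 + 175) = 29220 - 1*184 = 29220 - 184 = 29036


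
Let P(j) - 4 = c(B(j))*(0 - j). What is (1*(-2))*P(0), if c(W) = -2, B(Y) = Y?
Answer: -8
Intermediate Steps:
P(j) = 4 + 2*j (P(j) = 4 - 2*(0 - j) = 4 - (-2)*j = 4 + 2*j)
(1*(-2))*P(0) = (1*(-2))*(4 + 2*0) = -2*(4 + 0) = -2*4 = -8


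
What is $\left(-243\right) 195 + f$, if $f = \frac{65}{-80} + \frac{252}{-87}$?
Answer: $- \frac{21988361}{464} \approx -47389.0$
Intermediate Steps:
$f = - \frac{1721}{464}$ ($f = 65 \left(- \frac{1}{80}\right) + 252 \left(- \frac{1}{87}\right) = - \frac{13}{16} - \frac{84}{29} = - \frac{1721}{464} \approx -3.7091$)
$\left(-243\right) 195 + f = \left(-243\right) 195 - \frac{1721}{464} = -47385 - \frac{1721}{464} = - \frac{21988361}{464}$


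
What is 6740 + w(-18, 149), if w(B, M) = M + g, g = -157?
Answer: 6732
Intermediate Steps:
w(B, M) = -157 + M (w(B, M) = M - 157 = -157 + M)
6740 + w(-18, 149) = 6740 + (-157 + 149) = 6740 - 8 = 6732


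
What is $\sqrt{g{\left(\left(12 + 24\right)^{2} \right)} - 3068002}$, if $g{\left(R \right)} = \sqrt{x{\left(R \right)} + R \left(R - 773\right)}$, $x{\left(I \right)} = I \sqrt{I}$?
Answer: $\sqrt{-3068002 + 36 \sqrt{559}} \approx 1751.3 i$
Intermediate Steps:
$x{\left(I \right)} = I^{\frac{3}{2}}$
$g{\left(R \right)} = \sqrt{R^{\frac{3}{2}} + R \left(-773 + R\right)}$ ($g{\left(R \right)} = \sqrt{R^{\frac{3}{2}} + R \left(R - 773\right)} = \sqrt{R^{\frac{3}{2}} + R \left(-773 + R\right)}$)
$\sqrt{g{\left(\left(12 + 24\right)^{2} \right)} - 3068002} = \sqrt{\sqrt{\left(\left(12 + 24\right)^{2}\right)^{2} + \left(\left(12 + 24\right)^{2}\right)^{\frac{3}{2}} - 773 \left(12 + 24\right)^{2}} - 3068002} = \sqrt{\sqrt{\left(36^{2}\right)^{2} + \left(36^{2}\right)^{\frac{3}{2}} - 773 \cdot 36^{2}} - 3068002} = \sqrt{\sqrt{1296^{2} + 1296^{\frac{3}{2}} - 1001808} - 3068002} = \sqrt{\sqrt{1679616 + 46656 - 1001808} - 3068002} = \sqrt{\sqrt{724464} - 3068002} = \sqrt{36 \sqrt{559} - 3068002} = \sqrt{-3068002 + 36 \sqrt{559}}$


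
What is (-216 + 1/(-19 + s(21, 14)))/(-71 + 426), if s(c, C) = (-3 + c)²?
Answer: -65879/108275 ≈ -0.60844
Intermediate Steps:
(-216 + 1/(-19 + s(21, 14)))/(-71 + 426) = (-216 + 1/(-19 + (-3 + 21)²))/(-71 + 426) = (-216 + 1/(-19 + 18²))/355 = (-216 + 1/(-19 + 324))*(1/355) = (-216 + 1/305)*(1/355) = -65879/305*1/355 = -65879/108275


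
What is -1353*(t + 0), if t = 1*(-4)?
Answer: 5412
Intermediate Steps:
t = -4
-1353*(t + 0) = -1353*(-4 + 0) = -1353*(-4) = 5412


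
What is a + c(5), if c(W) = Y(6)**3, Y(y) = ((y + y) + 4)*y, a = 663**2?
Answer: 1324305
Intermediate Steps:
a = 439569
Y(y) = y*(4 + 2*y) (Y(y) = (2*y + 4)*y = (4 + 2*y)*y = y*(4 + 2*y))
c(W) = 884736 (c(W) = (2*6*(2 + 6))**3 = (2*6*8)**3 = 96**3 = 884736)
a + c(5) = 439569 + 884736 = 1324305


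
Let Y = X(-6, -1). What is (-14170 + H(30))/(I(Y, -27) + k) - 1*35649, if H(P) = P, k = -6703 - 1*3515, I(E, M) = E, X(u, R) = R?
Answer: -364282991/10219 ≈ -35648.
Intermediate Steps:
Y = -1
k = -10218 (k = -6703 - 3515 = -10218)
(-14170 + H(30))/(I(Y, -27) + k) - 1*35649 = (-14170 + 30)/(-1 - 10218) - 1*35649 = -14140/(-10219) - 35649 = -14140*(-1/10219) - 35649 = 14140/10219 - 35649 = -364282991/10219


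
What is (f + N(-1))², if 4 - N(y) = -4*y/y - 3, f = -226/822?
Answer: 19430464/168921 ≈ 115.03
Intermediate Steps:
f = -113/411 (f = -226*1/822 = -113/411 ≈ -0.27494)
N(y) = 11 (N(y) = 4 - (-4*y/y - 3) = 4 - (-4*1 - 3) = 4 - (-4 - 3) = 4 - 1*(-7) = 4 + 7 = 11)
(f + N(-1))² = (-113/411 + 11)² = (4408/411)² = 19430464/168921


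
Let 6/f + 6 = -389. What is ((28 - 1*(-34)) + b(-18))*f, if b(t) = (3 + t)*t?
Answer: -1992/395 ≈ -5.0430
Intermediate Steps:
f = -6/395 (f = 6/(-6 - 389) = 6/(-395) = 6*(-1/395) = -6/395 ≈ -0.015190)
b(t) = t*(3 + t)
((28 - 1*(-34)) + b(-18))*f = ((28 - 1*(-34)) - 18*(3 - 18))*(-6/395) = ((28 + 34) - 18*(-15))*(-6/395) = (62 + 270)*(-6/395) = 332*(-6/395) = -1992/395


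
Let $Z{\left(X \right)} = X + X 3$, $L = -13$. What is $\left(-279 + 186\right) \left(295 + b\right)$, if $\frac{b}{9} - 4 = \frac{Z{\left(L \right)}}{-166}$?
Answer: $- \frac{2576751}{83} \approx -31045.0$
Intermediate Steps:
$Z{\left(X \right)} = 4 X$ ($Z{\left(X \right)} = X + 3 X = 4 X$)
$b = \frac{3222}{83}$ ($b = 36 + 9 \frac{4 \left(-13\right)}{-166} = 36 + 9 \left(\left(-52\right) \left(- \frac{1}{166}\right)\right) = 36 + 9 \cdot \frac{26}{83} = 36 + \frac{234}{83} = \frac{3222}{83} \approx 38.819$)
$\left(-279 + 186\right) \left(295 + b\right) = \left(-279 + 186\right) \left(295 + \frac{3222}{83}\right) = \left(-93\right) \frac{27707}{83} = - \frac{2576751}{83}$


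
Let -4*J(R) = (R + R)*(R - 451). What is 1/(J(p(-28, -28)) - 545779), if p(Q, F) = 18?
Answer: -1/541882 ≈ -1.8454e-6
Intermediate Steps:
J(R) = -R*(-451 + R)/2 (J(R) = -(R + R)*(R - 451)/4 = -2*R*(-451 + R)/4 = -R*(-451 + R)/2)
1/(J(p(-28, -28)) - 545779) = 1/((1/2)*18*(451 - 1*18) - 545779) = 1/((1/2)*18*(451 - 18) - 545779) = 1/((1/2)*18*433 - 545779) = 1/(3897 - 545779) = 1/(-541882) = -1/541882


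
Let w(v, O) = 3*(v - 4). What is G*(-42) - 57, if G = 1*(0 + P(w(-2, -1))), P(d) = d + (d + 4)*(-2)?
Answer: -477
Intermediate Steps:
w(v, O) = -12 + 3*v (w(v, O) = 3*(-4 + v) = -12 + 3*v)
P(d) = -8 - d (P(d) = d + (4 + d)*(-2) = d + (-8 - 2*d) = -8 - d)
G = 10 (G = 1*(0 + (-8 - (-12 + 3*(-2)))) = 1*(0 + (-8 - (-12 - 6))) = 1*(0 + (-8 - 1*(-18))) = 1*(0 + (-8 + 18)) = 1*(0 + 10) = 1*10 = 10)
G*(-42) - 57 = 10*(-42) - 57 = -420 - 57 = -477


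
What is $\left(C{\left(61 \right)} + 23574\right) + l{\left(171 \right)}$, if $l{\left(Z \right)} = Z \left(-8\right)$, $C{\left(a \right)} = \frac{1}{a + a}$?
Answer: $\frac{2709133}{122} \approx 22206.0$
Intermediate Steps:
$C{\left(a \right)} = \frac{1}{2 a}$
$l{\left(Z \right)} = - 8 Z$
$\left(C{\left(61 \right)} + 23574\right) + l{\left(171 \right)} = \left(\frac{1}{2 \cdot 61} + 23574\right) - 1368 = \left(\frac{1}{2} \cdot \frac{1}{61} + 23574\right) - 1368 = \left(\frac{1}{122} + 23574\right) - 1368 = \frac{2876029}{122} - 1368 = \frac{2709133}{122}$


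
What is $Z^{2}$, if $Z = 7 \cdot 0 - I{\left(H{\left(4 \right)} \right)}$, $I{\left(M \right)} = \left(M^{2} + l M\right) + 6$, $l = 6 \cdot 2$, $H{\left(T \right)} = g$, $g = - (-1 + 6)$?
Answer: $841$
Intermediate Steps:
$g = -5$ ($g = \left(-1\right) 5 = -5$)
$H{\left(T \right)} = -5$
$l = 12$
$I{\left(M \right)} = 6 + M^{2} + 12 M$ ($I{\left(M \right)} = \left(M^{2} + 12 M\right) + 6 = 6 + M^{2} + 12 M$)
$Z = 29$ ($Z = 7 \cdot 0 - \left(6 + \left(-5\right)^{2} + 12 \left(-5\right)\right) = 0 - \left(6 + 25 - 60\right) = 0 - -29 = 0 + 29 = 29$)
$Z^{2} = 29^{2} = 841$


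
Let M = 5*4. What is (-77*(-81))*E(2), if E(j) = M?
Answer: 124740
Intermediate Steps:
M = 20
E(j) = 20
(-77*(-81))*E(2) = -77*(-81)*20 = 6237*20 = 124740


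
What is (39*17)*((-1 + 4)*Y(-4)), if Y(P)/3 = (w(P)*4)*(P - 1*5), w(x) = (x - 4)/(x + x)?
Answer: -214812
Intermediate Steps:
w(x) = (-4 + x)/(2*x) (w(x) = (-4 + x)/((2*x)) = (-4 + x)*(1/(2*x)) = (-4 + x)/(2*x))
Y(P) = 6*(-5 + P)*(-4 + P)/P (Y(P) = 3*((((-4 + P)/(2*P))*4)*(P - 1*5)) = 3*((2*(-4 + P)/P)*(P - 5)) = 3*((2*(-4 + P)/P)*(-5 + P)) = 3*(2*(-5 + P)*(-4 + P)/P) = 6*(-5 + P)*(-4 + P)/P)
(39*17)*((-1 + 4)*Y(-4)) = (39*17)*((-1 + 4)*(-54 + 6*(-4) + 120/(-4))) = 663*(3*(-54 - 24 + 120*(-¼))) = 663*(3*(-54 - 24 - 30)) = 663*(3*(-108)) = 663*(-324) = -214812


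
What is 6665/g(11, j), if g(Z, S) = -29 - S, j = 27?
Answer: -6665/56 ≈ -119.02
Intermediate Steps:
6665/g(11, j) = 6665/(-29 - 1*27) = 6665/(-29 - 27) = 6665/(-56) = 6665*(-1/56) = -6665/56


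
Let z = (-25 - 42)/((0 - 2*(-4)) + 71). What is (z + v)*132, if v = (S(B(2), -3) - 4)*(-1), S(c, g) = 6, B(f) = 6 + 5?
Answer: -29700/79 ≈ -375.95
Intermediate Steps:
B(f) = 11
z = -67/79 (z = -67/((0 + 8) + 71) = -67/(8 + 71) = -67/79 ≈ -0.84810)
v = -2 (v = (6 - 4)*(-1) = 2*(-1) = -2)
(z + v)*132 = (-67/79 - 2)*132 = -225/79*132 = -29700/79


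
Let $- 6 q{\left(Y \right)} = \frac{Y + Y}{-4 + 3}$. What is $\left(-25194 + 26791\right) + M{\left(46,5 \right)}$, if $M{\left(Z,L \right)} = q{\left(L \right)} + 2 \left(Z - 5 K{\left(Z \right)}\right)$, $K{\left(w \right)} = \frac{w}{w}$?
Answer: $\frac{5042}{3} \approx 1680.7$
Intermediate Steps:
$K{\left(w \right)} = 1$
$q{\left(Y \right)} = \frac{Y}{3}$ ($q{\left(Y \right)} = - \frac{\left(Y + Y\right) \frac{1}{-4 + 3}}{6} = - \frac{2 Y \frac{1}{-1}}{6} = - \frac{2 Y \left(-1\right)}{6} = - \frac{\left(-2\right) Y}{6} = \frac{Y}{3}$)
$M{\left(Z,L \right)} = -10 + 2 Z + \frac{L}{3}$ ($M{\left(Z,L \right)} = \frac{L}{3} + 2 \left(Z - 5\right) = \frac{L}{3} + 2 \left(-5 + Z\right) = \frac{L}{3} + \left(-10 + 2 Z\right) = -10 + 2 Z + \frac{L}{3}$)
$\left(-25194 + 26791\right) + M{\left(46,5 \right)} = \left(-25194 + 26791\right) + \left(-10 + 2 \cdot 46 + \frac{1}{3} \cdot 5\right) = 1597 + \left(-10 + 92 + \frac{5}{3}\right) = 1597 + \frac{251}{3} = \frac{5042}{3}$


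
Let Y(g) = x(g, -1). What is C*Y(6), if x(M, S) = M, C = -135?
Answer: -810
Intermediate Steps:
Y(g) = g
C*Y(6) = -135*6 = -810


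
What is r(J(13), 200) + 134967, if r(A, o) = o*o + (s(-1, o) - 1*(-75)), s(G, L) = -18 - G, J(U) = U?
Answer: 175025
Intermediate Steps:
r(A, o) = 58 + o² (r(A, o) = o*o + ((-18 - 1*(-1)) - 1*(-75)) = o² + ((-18 + 1) + 75) = o² + (-17 + 75) = o² + 58 = 58 + o²)
r(J(13), 200) + 134967 = (58 + 200²) + 134967 = (58 + 40000) + 134967 = 40058 + 134967 = 175025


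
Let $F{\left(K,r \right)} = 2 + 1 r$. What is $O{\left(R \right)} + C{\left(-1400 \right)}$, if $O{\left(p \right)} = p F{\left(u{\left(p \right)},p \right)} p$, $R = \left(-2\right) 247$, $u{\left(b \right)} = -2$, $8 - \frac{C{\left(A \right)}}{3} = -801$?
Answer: $-120063285$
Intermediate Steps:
$C{\left(A \right)} = 2427$ ($C{\left(A \right)} = 24 - -2403 = 24 + 2403 = 2427$)
$F{\left(K,r \right)} = 2 + r$
$R = -494$
$O{\left(p \right)} = p^{2} \left(2 + p\right)$ ($O{\left(p \right)} = p \left(2 + p\right) p = p^{2} \left(2 + p\right)$)
$O{\left(R \right)} + C{\left(-1400 \right)} = \left(-494\right)^{2} \left(2 - 494\right) + 2427 = 244036 \left(-492\right) + 2427 = -120065712 + 2427 = -120063285$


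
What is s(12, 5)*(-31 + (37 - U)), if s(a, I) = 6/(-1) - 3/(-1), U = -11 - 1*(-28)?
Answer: 33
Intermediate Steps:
U = 17 (U = -11 + 28 = 17)
s(a, I) = -3 (s(a, I) = 6*(-1) - 3*(-1) = -6 + 3 = -3)
s(12, 5)*(-31 + (37 - U)) = -3*(-31 + (37 - 1*17)) = -3*(-31 + (37 - 17)) = -3*(-31 + 20) = -3*(-11) = 33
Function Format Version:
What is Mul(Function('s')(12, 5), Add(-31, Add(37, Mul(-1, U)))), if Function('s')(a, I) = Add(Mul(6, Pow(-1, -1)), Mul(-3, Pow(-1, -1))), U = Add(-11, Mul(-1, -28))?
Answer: 33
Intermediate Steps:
U = 17 (U = Add(-11, 28) = 17)
Function('s')(a, I) = -3 (Function('s')(a, I) = Add(Mul(6, -1), Mul(-3, -1)) = Add(-6, 3) = -3)
Mul(Function('s')(12, 5), Add(-31, Add(37, Mul(-1, U)))) = Mul(-3, Add(-31, Add(37, Mul(-1, 17)))) = Mul(-3, Add(-31, Add(37, -17))) = Mul(-3, Add(-31, 20)) = Mul(-3, -11) = 33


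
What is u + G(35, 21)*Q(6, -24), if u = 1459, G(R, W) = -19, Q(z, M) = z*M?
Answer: 4195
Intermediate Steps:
Q(z, M) = M*z
u + G(35, 21)*Q(6, -24) = 1459 - (-456)*6 = 1459 - 19*(-144) = 1459 + 2736 = 4195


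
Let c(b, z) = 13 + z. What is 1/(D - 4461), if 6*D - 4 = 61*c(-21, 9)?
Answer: -3/12710 ≈ -0.00023603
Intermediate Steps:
D = 673/3 (D = ⅔ + (61*(13 + 9))/6 = ⅔ + (61*22)/6 = ⅔ + (⅙)*1342 = ⅔ + 671/3 = 673/3 ≈ 224.33)
1/(D - 4461) = 1/(673/3 - 4461) = 1/(-12710/3) = -3/12710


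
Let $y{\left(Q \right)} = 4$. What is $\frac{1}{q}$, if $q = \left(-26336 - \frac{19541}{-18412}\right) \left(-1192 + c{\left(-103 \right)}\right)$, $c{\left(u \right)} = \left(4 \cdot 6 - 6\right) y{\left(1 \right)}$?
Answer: $\frac{4603}{135766089480} \approx 3.3904 \cdot 10^{-8}$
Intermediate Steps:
$c{\left(u \right)} = 72$ ($c{\left(u \right)} = \left(4 \cdot 6 - 6\right) 4 = \left(24 - 6\right) 4 = 18 \cdot 4 = 72$)
$q = \frac{135766089480}{4603}$ ($q = \left(-26336 - \frac{19541}{-18412}\right) \left(-1192 + 72\right) = \left(-26336 - - \frac{19541}{18412}\right) \left(-1120\right) = \left(-26336 + \frac{19541}{18412}\right) \left(-1120\right) = \left(- \frac{484878891}{18412}\right) \left(-1120\right) = \frac{135766089480}{4603} \approx 2.9495 \cdot 10^{7}$)
$\frac{1}{q} = \frac{1}{\frac{135766089480}{4603}} = \frac{4603}{135766089480}$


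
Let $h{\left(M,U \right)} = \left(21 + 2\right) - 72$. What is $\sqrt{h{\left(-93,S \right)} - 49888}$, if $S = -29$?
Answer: $i \sqrt{49937} \approx 223.47 i$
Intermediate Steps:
$h{\left(M,U \right)} = -49$ ($h{\left(M,U \right)} = 23 - 72 = -49$)
$\sqrt{h{\left(-93,S \right)} - 49888} = \sqrt{-49 - 49888} = \sqrt{-49937} = i \sqrt{49937}$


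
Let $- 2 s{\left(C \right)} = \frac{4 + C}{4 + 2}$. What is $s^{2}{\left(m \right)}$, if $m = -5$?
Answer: $\frac{1}{144} \approx 0.0069444$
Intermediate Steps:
$s{\left(C \right)} = - \frac{1}{3} - \frac{C}{12}$ ($s{\left(C \right)} = - \frac{\left(4 + C\right) \frac{1}{4 + 2}}{2} = - \frac{\left(4 + C\right) \frac{1}{6}}{2} = - \frac{\frac{2}{3} + \frac{C}{6}}{2} = - \frac{1}{3} - \frac{C}{12}$)
$s^{2}{\left(m \right)} = \left(- \frac{1}{3} - - \frac{5}{12}\right)^{2} = \left(- \frac{1}{3} + \frac{5}{12}\right)^{2} = \left(\frac{1}{12}\right)^{2} = \frac{1}{144}$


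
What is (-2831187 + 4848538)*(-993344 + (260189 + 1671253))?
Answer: 1892472938398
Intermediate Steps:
(-2831187 + 4848538)*(-993344 + (260189 + 1671253)) = 2017351*(-993344 + 1931442) = 2017351*938098 = 1892472938398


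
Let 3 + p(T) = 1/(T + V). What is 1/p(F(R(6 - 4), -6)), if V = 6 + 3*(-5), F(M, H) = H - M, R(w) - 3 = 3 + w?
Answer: -23/70 ≈ -0.32857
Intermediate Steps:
R(w) = 6 + w (R(w) = 3 + (3 + w) = 6 + w)
V = -9 (V = 6 - 15 = -9)
p(T) = -3 + 1/(-9 + T) (p(T) = -3 + 1/(T - 9) = -3 + 1/(-9 + T))
1/p(F(R(6 - 4), -6)) = 1/((28 - 3*(-6 - (6 + (6 - 4))))/(-9 + (-6 - (6 + (6 - 4))))) = 1/((28 - 3*(-6 - (6 + 2)))/(-9 + (-6 - (6 + 2)))) = 1/((28 - 3*(-6 - 1*8))/(-9 + (-6 - 1*8))) = 1/((28 - 3*(-6 - 8))/(-9 + (-6 - 8))) = 1/((28 - 3*(-14))/(-9 - 14)) = 1/((28 + 42)/(-23)) = 1/(-1/23*70) = 1/(-70/23) = -23/70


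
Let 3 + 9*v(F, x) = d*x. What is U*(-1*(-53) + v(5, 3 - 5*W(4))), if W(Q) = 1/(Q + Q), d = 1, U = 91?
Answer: 346801/72 ≈ 4816.7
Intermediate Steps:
W(Q) = 1/(2*Q)
v(F, x) = -⅓ + x/9 (v(F, x) = -⅓ + (1*x)/9 = -⅓ + x/9)
U*(-1*(-53) + v(5, 3 - 5*W(4))) = 91*(-1*(-53) + (-⅓ + (3 - 5/(2*4))/9)) = 91*(53 + (-⅓ + (3 - 5/(2*4))/9)) = 91*(53 + (-⅓ + (3 - 5*⅛)/9)) = 91*(53 + (-⅓ + (3 - 5/8)/9)) = 91*(53 + (-⅓ + (⅑)*(19/8))) = 91*(53 + (-⅓ + 19/72)) = 91*(53 - 5/72) = 91*(3811/72) = 346801/72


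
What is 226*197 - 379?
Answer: 44143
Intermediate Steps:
226*197 - 379 = 44522 - 379 = 44143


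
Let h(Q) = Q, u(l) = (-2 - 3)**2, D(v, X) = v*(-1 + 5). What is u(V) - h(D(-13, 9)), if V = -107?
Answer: 77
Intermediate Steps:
D(v, X) = 4*v (D(v, X) = v*4 = 4*v)
u(l) = 25 (u(l) = (-5)**2 = 25)
u(V) - h(D(-13, 9)) = 25 - 4*(-13) = 25 - 1*(-52) = 25 + 52 = 77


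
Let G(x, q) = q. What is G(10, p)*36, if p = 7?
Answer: 252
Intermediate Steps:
G(10, p)*36 = 7*36 = 252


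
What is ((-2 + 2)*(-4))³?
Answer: 0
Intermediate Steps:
((-2 + 2)*(-4))³ = (0*(-4))³ = 0³ = 0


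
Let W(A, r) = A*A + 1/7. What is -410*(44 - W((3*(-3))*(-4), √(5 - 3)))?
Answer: 3593650/7 ≈ 5.1338e+5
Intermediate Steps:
W(A, r) = ⅐ + A² (W(A, r) = A² + ⅐ = ⅐ + A²)
-410*(44 - W((3*(-3))*(-4), √(5 - 3))) = -410*(44 - (⅐ + ((3*(-3))*(-4))²)) = -410*(44 - (⅐ + (-9*(-4))²)) = -410*(44 - (⅐ + 36²)) = -410*(44 - (⅐ + 1296)) = -410*(44 - 1*9073/7) = -410*(44 - 9073/7) = -410*(-8765/7) = 3593650/7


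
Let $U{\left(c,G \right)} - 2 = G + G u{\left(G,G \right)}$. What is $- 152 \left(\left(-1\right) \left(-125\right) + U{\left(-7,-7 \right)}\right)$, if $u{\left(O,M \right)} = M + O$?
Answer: $-33136$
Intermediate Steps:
$U{\left(c,G \right)} = 2 + G + 2 G^{2}$ ($U{\left(c,G \right)} = 2 + \left(G + G \left(G + G\right)\right) = 2 + \left(G + G 2 G\right) = 2 + \left(G + 2 G^{2}\right) = 2 + G + 2 G^{2}$)
$- 152 \left(\left(-1\right) \left(-125\right) + U{\left(-7,-7 \right)}\right) = - 152 \left(\left(-1\right) \left(-125\right) + \left(2 - 7 + 2 \left(-7\right)^{2}\right)\right) = - 152 \left(125 + \left(2 - 7 + 2 \cdot 49\right)\right) = - 152 \left(125 + \left(2 - 7 + 98\right)\right) = - 152 \left(125 + 93\right) = \left(-152\right) 218 = -33136$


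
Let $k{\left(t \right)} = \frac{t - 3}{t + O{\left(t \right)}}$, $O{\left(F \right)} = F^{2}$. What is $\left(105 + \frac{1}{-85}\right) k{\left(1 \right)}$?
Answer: $- \frac{8924}{85} \approx -104.99$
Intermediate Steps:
$k{\left(t \right)} = \frac{-3 + t}{t + t^{2}}$ ($k{\left(t \right)} = \frac{t - 3}{t + t^{2}} = \frac{-3 + t}{t + t^{2}}$)
$\left(105 + \frac{1}{-85}\right) k{\left(1 \right)} = \left(105 + \frac{1}{-85}\right) \frac{-3 + 1}{1 \left(1 + 1\right)} = \left(105 - \frac{1}{85}\right) 1 \cdot \frac{1}{2} \left(-2\right) = \frac{8924 \cdot 1 \cdot \frac{1}{2} \left(-2\right)}{85} = \frac{8924}{85} \left(-1\right) = - \frac{8924}{85}$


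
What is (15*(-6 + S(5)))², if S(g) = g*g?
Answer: 81225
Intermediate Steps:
S(g) = g²
(15*(-6 + S(5)))² = (15*(-6 + 5²))² = (15*(-6 + 25))² = (15*19)² = 285² = 81225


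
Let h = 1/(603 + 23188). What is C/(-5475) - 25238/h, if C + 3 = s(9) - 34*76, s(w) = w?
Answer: -3287393984972/5475 ≈ -6.0044e+8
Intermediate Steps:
h = 1/23791 ≈ 4.2033e-5
C = -2578 (C = -3 + (9 - 34*76) = -3 + (9 - 2584) = -3 - 2575 = -2578)
C/(-5475) - 25238/h = -2578/(-5475) - 25238/1/23791 = -2578*(-1/5475) - 25238*23791 = 2578/5475 - 600437258 = -3287393984972/5475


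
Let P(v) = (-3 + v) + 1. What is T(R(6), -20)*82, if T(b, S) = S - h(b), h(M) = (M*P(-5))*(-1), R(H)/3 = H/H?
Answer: -3362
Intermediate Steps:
R(H) = 3 (R(H) = 3*(H/H) = 3*1 = 3)
P(v) = -2 + v
h(M) = 7*M (h(M) = (M*(-2 - 5))*(-1) = (M*(-7))*(-1) = -7*M*(-1) = 7*M)
T(b, S) = S - 7*b
T(R(6), -20)*82 = (-20 - 7*3)*82 = (-20 - 21)*82 = -41*82 = -3362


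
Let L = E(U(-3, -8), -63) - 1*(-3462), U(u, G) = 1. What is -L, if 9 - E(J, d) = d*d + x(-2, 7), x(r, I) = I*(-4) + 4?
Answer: 474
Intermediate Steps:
x(r, I) = 4 - 4*I (x(r, I) = -4*I + 4 = 4 - 4*I)
E(J, d) = 33 - d² (E(J, d) = 9 - (d*d + (4 - 4*7)) = 9 - (d² + (4 - 28)) = 9 - (d² - 24) = 9 - (-24 + d²) = 9 + (24 - d²) = 33 - d²)
L = -474 (L = (33 - 1*(-63)²) - 1*(-3462) = (33 - 1*3969) + 3462 = (33 - 3969) + 3462 = -3936 + 3462 = -474)
-L = -1*(-474) = 474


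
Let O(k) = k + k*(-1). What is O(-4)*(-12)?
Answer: 0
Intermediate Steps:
O(k) = 0 (O(k) = k - k = 0)
O(-4)*(-12) = 0*(-12) = 0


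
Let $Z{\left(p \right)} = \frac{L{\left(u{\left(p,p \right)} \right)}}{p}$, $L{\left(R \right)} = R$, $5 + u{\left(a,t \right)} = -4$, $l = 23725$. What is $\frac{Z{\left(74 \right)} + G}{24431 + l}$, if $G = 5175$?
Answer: $\frac{127647}{1187848} \approx 0.10746$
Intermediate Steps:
$u{\left(a,t \right)} = -9$ ($u{\left(a,t \right)} = -5 - 4 = -9$)
$Z{\left(p \right)} = - \frac{9}{p}$
$\frac{Z{\left(74 \right)} + G}{24431 + l} = \frac{- \frac{9}{74} + 5175}{24431 + 23725} = \frac{\left(-9\right) \frac{1}{74} + 5175}{48156} = \left(- \frac{9}{74} + 5175\right) \frac{1}{48156} = \frac{382941}{74} \cdot \frac{1}{48156} = \frac{127647}{1187848}$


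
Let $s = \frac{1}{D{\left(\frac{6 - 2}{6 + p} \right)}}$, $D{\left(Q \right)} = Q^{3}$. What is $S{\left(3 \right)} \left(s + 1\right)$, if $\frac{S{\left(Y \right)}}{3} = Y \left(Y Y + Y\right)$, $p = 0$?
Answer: $\frac{945}{2} \approx 472.5$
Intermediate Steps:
$S{\left(Y \right)} = 3 Y \left(Y + Y^{2}\right)$ ($S{\left(Y \right)} = 3 Y \left(Y Y + Y\right) = 3 Y \left(Y^{2} + Y\right) = 3 Y \left(Y + Y^{2}\right)$)
$s = \frac{27}{8}$ ($s = \frac{1}{\left(\frac{6 - 2}{6 + 0}\right)^{3}} = \frac{1}{\left(\frac{4}{6}\right)^{3}} = \frac{1}{\left(4 \cdot \frac{1}{6}\right)^{3}} = \frac{1}{\left(\frac{2}{3}\right)^{3}} = \frac{1}{\frac{8}{27}} = \frac{27}{8} \approx 3.375$)
$S{\left(3 \right)} \left(s + 1\right) = 3 \cdot 3^{2} \left(1 + 3\right) \left(\frac{27}{8} + 1\right) = 3 \cdot 9 \cdot 4 \cdot \frac{35}{8} = 108 \cdot \frac{35}{8} = \frac{945}{2}$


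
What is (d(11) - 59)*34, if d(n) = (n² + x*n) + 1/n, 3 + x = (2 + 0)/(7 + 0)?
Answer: 84388/77 ≈ 1095.9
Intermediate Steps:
x = -19/7 (x = -3 + (2 + 0)/(7 + 0) = -3 + 2/7 = -19/7 ≈ -2.7143)
d(n) = 1/n + n² - 19*n/7 (d(n) = (n² - 19*n/7) + 1/n = 1/n + n² - 19*n/7)
(d(11) - 59)*34 = ((1/11 + 11² - 19/7*11) - 59)*34 = ((1/11 + 121 - 209/7) - 59)*34 = (7025/77 - 59)*34 = (2482/77)*34 = 84388/77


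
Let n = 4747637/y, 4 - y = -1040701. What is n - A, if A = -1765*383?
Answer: 703516124112/1040705 ≈ 6.7600e+5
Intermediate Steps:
y = 1040705 (y = 4 - 1*(-1040701) = 4 + 1040701 = 1040705)
A = -675995
n = 4747637/1040705 ≈ 4.5619
n - A = 4747637/1040705 - 1*(-675995) = 4747637/1040705 + 675995 = 703516124112/1040705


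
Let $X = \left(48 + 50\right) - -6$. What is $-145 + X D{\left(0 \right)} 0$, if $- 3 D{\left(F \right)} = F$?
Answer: $-145$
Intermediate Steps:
$X = 104$ ($X = 98 + 6 = 104$)
$D{\left(F \right)} = - \frac{F}{3}$
$-145 + X D{\left(0 \right)} 0 = -145 + 104 \left(- \frac{1}{3}\right) 0 \cdot 0 = -145 + 104 \cdot 0 \cdot 0 = -145 + 104 \cdot 0 = -145 + 0 = -145$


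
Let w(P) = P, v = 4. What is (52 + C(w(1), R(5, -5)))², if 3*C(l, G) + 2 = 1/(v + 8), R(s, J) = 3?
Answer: 3418801/1296 ≈ 2638.0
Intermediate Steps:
C(l, G) = -23/36 (C(l, G) = -⅔ + 1/(3*(4 + 8)) = -⅔ + (⅓)/12 = -⅔ + (⅓)*(1/12) = -⅔ + 1/36 = -23/36)
(52 + C(w(1), R(5, -5)))² = (52 - 23/36)² = (1849/36)² = 3418801/1296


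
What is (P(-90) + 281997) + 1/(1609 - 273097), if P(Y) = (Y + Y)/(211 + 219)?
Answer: 3292023579221/11673984 ≈ 2.8200e+5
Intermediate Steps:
P(Y) = Y/215 (P(Y) = (2*Y)/430 = (2*Y)*(1/430) = Y/215)
(P(-90) + 281997) + 1/(1609 - 273097) = ((1/215)*(-90) + 281997) + 1/(1609 - 273097) = (-18/43 + 281997) + 1/(-271488) = 12125853/43 - 1/271488 = 3292023579221/11673984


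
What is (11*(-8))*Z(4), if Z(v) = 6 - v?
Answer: -176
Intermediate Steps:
(11*(-8))*Z(4) = (11*(-8))*(6 - 1*4) = -88*(6 - 4) = -88*2 = -176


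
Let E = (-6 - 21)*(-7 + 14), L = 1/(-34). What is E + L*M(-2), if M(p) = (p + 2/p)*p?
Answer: -3216/17 ≈ -189.18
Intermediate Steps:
L = -1/34 ≈ -0.029412
E = -189 (E = -27*7 = -189)
M(p) = p*(p + 2/p)
E + L*M(-2) = -189 - (2 + (-2)²)/34 = -189 - (2 + 4)/34 = -189 - 1/34*6 = -189 - 3/17 = -3216/17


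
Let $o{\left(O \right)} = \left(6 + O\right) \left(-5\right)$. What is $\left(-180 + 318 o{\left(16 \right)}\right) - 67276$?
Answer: $-102436$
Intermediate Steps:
$o{\left(O \right)} = -30 - 5 O$
$\left(-180 + 318 o{\left(16 \right)}\right) - 67276 = \left(-180 + 318 \left(-30 - 80\right)\right) - 67276 = \left(-180 + 318 \left(-110\right)\right) - 67276 = \left(-180 - 34980\right) - 67276 = -35160 - 67276 = -102436$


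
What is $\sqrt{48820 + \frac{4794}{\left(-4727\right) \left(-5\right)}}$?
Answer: $\frac{\sqrt{27271610950690}}{23635} \approx 220.95$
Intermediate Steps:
$\sqrt{48820 + \frac{4794}{\left(-4727\right) \left(-5\right)}} = \sqrt{48820 + \frac{4794}{23635}} = \sqrt{\frac{1153865494}{23635}} = \frac{\sqrt{27271610950690}}{23635}$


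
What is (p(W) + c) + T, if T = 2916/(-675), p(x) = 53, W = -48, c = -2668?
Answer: -65483/25 ≈ -2619.3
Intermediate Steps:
T = -108/25 (T = 2916*(-1/675) = -108/25 ≈ -4.3200)
(p(W) + c) + T = (53 - 2668) - 108/25 = -2615 - 108/25 = -65483/25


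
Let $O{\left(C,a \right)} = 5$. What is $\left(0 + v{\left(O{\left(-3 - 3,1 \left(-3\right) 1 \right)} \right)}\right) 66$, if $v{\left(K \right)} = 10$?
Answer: $660$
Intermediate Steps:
$\left(0 + v{\left(O{\left(-3 - 3,1 \left(-3\right) 1 \right)} \right)}\right) 66 = \left(0 + 10\right) 66 = 10 \cdot 66 = 660$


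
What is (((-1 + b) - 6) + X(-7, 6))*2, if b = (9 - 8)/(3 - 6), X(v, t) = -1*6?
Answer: -80/3 ≈ -26.667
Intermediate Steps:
X(v, t) = -6
b = -⅓ (b = 1/(-3) = 1*(-⅓) = -⅓ ≈ -0.33333)
(((-1 + b) - 6) + X(-7, 6))*2 = (((-1 - ⅓) - 6) - 6)*2 = ((-4/3 - 6) - 6)*2 = (-22/3 - 6)*2 = -40/3*2 = -80/3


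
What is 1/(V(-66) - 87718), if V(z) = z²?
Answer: -1/83362 ≈ -1.1996e-5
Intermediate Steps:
1/(V(-66) - 87718) = 1/((-66)² - 87718) = 1/(4356 - 87718) = 1/(-83362) = -1/83362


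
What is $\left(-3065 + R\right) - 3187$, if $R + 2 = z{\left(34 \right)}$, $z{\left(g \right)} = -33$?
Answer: $-6287$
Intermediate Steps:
$R = -35$ ($R = -2 - 33 = -35$)
$\left(-3065 + R\right) - 3187 = \left(-3065 - 35\right) - 3187 = -3100 - 3187 = -6287$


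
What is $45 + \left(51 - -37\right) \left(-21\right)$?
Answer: $-1803$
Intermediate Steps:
$45 + \left(51 - -37\right) \left(-21\right) = 45 + \left(51 + 37\right) \left(-21\right) = 45 + 88 \left(-21\right) = 45 - 1848 = -1803$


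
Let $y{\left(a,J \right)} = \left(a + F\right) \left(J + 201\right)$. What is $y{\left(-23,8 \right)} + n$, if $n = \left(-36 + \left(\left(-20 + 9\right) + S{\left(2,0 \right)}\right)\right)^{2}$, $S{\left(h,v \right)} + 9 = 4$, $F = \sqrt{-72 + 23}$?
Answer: $-2103 + 1463 i \approx -2103.0 + 1463.0 i$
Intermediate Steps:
$F = 7 i$ ($F = \sqrt{-49} = 7 i \approx 7.0 i$)
$S{\left(h,v \right)} = -5$ ($S{\left(h,v \right)} = -9 + 4 = -5$)
$y{\left(a,J \right)} = \left(201 + J\right) \left(a + 7 i\right)$ ($y{\left(a,J \right)} = \left(a + 7 i\right) \left(J + 201\right) = \left(a + 7 i\right) \left(201 + J\right) = \left(201 + J\right) \left(a + 7 i\right)$)
$n = 2704$ ($n = \left(-36 + \left(\left(-20 + 9\right) - 5\right)\right)^{2} = \left(-36 - 16\right)^{2} = \left(-52\right)^{2} = 2704$)
$y{\left(-23,8 \right)} + n = \left(201 \left(-23\right) + 1407 i + 8 \left(-23\right) + 7 i 8\right) + 2704 = \left(-4623 + 1407 i - 184 + 56 i\right) + 2704 = \left(-4807 + 1463 i\right) + 2704 = -2103 + 1463 i$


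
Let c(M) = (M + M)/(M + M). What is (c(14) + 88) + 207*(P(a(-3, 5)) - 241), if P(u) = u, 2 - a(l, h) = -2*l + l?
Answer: -50005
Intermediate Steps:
c(M) = 1 (c(M) = (2*M)/((2*M)) = (2*M)*(1/(2*M)) = 1)
a(l, h) = 2 + l (a(l, h) = 2 - (-2*l + l) = 2 - (-1)*l = 2 + l)
(c(14) + 88) + 207*(P(a(-3, 5)) - 241) = (1 + 88) + 207*((2 - 3) - 241) = 89 + 207*(-1 - 241) = 89 + 207*(-242) = 89 - 50094 = -50005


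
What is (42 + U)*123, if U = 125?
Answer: 20541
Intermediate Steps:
(42 + U)*123 = (42 + 125)*123 = 167*123 = 20541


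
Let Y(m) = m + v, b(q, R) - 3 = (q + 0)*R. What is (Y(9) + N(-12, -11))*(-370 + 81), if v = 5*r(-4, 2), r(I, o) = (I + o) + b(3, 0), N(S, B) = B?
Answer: -867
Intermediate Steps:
b(q, R) = 3 + R*q (b(q, R) = 3 + (q + 0)*R = 3 + q*R = 3 + R*q)
r(I, o) = 3 + I + o (r(I, o) = (I + o) + (3 + 0*3) = (I + o) + (3 + 0) = (I + o) + 3 = 3 + I + o)
v = 5 (v = 5*(3 - 4 + 2) = 5*1 = 5)
Y(m) = 5 + m (Y(m) = m + 5 = 5 + m)
(Y(9) + N(-12, -11))*(-370 + 81) = ((5 + 9) - 11)*(-370 + 81) = (14 - 11)*(-289) = 3*(-289) = -867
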